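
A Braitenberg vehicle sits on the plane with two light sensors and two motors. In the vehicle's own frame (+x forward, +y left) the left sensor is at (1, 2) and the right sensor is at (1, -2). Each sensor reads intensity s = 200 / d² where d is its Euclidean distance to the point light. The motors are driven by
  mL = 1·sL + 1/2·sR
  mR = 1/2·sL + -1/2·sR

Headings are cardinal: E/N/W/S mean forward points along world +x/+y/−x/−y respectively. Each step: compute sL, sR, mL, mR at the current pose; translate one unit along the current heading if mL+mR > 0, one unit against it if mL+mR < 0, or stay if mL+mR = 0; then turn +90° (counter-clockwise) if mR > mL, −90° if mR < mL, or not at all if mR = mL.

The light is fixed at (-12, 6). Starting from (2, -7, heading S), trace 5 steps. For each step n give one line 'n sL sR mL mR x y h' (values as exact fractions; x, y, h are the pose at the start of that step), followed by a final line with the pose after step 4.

0 50/113 10/17 1415/1921 -140/1921 2 -7 S
1 8/17 200/313 4204/5321 -448/5321 2 -8 W
2 20/29 100/197 5390/5713 520/5713 1 -8 N
3 200/317 200/421 115900/133457 10400/133457 1 -7 E
4 50/113 10/17 1415/1921 -140/1921 2 -7 S
final 2 -8 W

n=0: pose=(2,-7,S); sL=50/113, sR=10/17; mL=1415/1921, mR=-140/1921; mL+mR=75/113 → advance +1; mR−mL=-1555/1921 → turn -1·90°
n=1: pose=(2,-8,W); sL=8/17, sR=200/313; mL=4204/5321, mR=-448/5321; mL+mR=12/17 → advance +1; mR−mL=-4652/5321 → turn -1·90°
n=2: pose=(1,-8,N); sL=20/29, sR=100/197; mL=5390/5713, mR=520/5713; mL+mR=30/29 → advance +1; mR−mL=-4870/5713 → turn -1·90°
n=3: pose=(1,-7,E); sL=200/317, sR=200/421; mL=115900/133457, mR=10400/133457; mL+mR=300/317 → advance +1; mR−mL=-105500/133457 → turn -1·90°
n=4: pose=(2,-7,S); sL=50/113, sR=10/17; mL=1415/1921, mR=-140/1921; mL+mR=75/113 → advance +1; mR−mL=-1555/1921 → turn -1·90°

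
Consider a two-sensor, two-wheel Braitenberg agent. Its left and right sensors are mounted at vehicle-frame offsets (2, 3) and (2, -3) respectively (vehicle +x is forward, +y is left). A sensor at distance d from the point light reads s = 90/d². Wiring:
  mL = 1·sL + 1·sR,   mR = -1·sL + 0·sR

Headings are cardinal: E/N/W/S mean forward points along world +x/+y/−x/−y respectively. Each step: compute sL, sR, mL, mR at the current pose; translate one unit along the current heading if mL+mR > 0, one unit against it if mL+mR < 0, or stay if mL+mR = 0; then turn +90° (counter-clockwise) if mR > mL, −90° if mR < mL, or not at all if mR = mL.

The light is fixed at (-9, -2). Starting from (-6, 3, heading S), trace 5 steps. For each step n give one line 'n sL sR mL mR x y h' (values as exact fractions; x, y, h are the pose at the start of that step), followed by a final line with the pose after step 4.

n=0: pose=(-6,3,S); sL=2, sR=10; mL=12, mR=-2; mL+mR=10 → advance +1; mR−mL=-14 → turn -1·90°
n=1: pose=(-6,2,W); sL=45, sR=9/5; mL=234/5, mR=-45; mL+mR=9/5 → advance +1; mR−mL=-459/5 → turn -1·90°
n=2: pose=(-7,2,N); sL=90/37, sR=90/61; mL=8820/2257, mR=-90/37; mL+mR=90/61 → advance +1; mR−mL=-14310/2257 → turn -1·90°
n=3: pose=(-7,3,E); sL=9/8, sR=9/2; mL=45/8, mR=-9/8; mL+mR=9/2 → advance +1; mR−mL=-27/4 → turn -1·90°
n=4: pose=(-6,3,S); sL=2, sR=10; mL=12, mR=-2; mL+mR=10 → advance +1; mR−mL=-14 → turn -1·90°

0 2 10 12 -2 -6 3 S
1 45 9/5 234/5 -45 -6 2 W
2 90/37 90/61 8820/2257 -90/37 -7 2 N
3 9/8 9/2 45/8 -9/8 -7 3 E
4 2 10 12 -2 -6 3 S
final -6 2 W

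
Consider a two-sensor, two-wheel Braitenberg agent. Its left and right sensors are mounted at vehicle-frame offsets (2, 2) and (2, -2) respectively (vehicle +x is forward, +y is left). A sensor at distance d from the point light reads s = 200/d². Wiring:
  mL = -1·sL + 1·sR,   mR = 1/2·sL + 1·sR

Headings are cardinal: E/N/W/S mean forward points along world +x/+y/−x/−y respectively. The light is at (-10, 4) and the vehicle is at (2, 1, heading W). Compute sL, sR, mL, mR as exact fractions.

left sensor world pos  = (0, -1); dL² = 125
right sensor world pos = (0, 3); dR² = 101
sL = 200/125 = 8/5
sR = 200/101 = 200/101
mL = -1·sL + 1·sR = 192/505
mR = 1/2·sL + 1·sR = 1404/505

8/5 200/101 192/505 1404/505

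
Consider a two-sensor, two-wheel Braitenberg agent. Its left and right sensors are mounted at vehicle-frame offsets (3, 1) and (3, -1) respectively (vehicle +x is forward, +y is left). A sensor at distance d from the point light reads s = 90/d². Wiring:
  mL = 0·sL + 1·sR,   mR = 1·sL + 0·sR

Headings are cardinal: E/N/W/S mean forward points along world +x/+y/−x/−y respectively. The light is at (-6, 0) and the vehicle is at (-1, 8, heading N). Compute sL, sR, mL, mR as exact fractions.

90/137 90/157 90/157 90/137

left sensor world pos  = (-2, 11); dL² = 137
right sensor world pos = (0, 11); dR² = 157
sL = 90/137 = 90/137
sR = 90/157 = 90/157
mL = 0·sL + 1·sR = 90/157
mR = 1·sL + 0·sR = 90/137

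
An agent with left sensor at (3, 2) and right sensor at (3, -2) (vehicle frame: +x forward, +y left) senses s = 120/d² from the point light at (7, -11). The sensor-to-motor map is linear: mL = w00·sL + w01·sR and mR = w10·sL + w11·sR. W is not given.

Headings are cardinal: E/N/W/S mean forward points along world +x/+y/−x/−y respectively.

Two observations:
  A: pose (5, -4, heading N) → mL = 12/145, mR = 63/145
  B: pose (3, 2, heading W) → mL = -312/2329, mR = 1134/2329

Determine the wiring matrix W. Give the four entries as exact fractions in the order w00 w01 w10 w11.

obs A: pose=(5,-4,N) → sL=30/29, sR=6/5, mL=12/145, mR=63/145
obs B: pose=(3,2,W) → sL=12/17, sR=60/137, mL=-312/2329, mR=1134/2329
sensor matrix S = [[30/29, 6/5], [12/17, 60/137]]; det S = -133056/337705
solve [mL_A; mL_B] = S·[w00; w01] and [mR_A; mR_B] = S·[w10; w11]:
  w00 = -1/2, w01 = 1/2, w10 = 1, w11 = -1/2

-1/2 1/2 1 -1/2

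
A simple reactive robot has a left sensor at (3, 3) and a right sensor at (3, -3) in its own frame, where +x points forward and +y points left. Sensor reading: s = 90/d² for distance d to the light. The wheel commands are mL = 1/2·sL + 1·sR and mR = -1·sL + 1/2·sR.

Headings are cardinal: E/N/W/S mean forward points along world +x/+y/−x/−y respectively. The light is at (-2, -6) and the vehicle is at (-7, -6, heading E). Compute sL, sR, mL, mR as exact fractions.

left sensor world pos  = (-4, -3); dL² = 13
right sensor world pos = (-4, -9); dR² = 13
sL = 90/13 = 90/13
sR = 90/13 = 90/13
mL = 1/2·sL + 1·sR = 135/13
mR = -1·sL + 1/2·sR = -45/13

90/13 90/13 135/13 -45/13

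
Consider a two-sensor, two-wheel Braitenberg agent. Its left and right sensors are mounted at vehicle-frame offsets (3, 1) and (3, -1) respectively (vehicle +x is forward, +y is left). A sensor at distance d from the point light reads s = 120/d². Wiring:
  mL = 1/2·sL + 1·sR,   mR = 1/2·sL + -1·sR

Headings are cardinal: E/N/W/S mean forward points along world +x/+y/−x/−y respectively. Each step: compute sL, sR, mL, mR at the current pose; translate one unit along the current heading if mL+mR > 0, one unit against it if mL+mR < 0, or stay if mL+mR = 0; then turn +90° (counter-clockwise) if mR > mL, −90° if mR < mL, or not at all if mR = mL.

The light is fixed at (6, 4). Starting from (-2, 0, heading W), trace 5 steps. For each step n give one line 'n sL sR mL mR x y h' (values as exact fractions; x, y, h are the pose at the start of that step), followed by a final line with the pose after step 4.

0 60/73 12/13 1266/949 -486/949 -2 0 W
1 120/101 24/13 3204/1313 -1644/1313 -3 0 N
2 3 30/13 99/26 -21/26 -3 1 E
3 24/17 40/39 1148/663 -212/663 -2 1 S
4 60/73 12/13 1266/949 -486/949 -2 0 W
final -3 0 N

n=0: pose=(-2,0,W); sL=60/73, sR=12/13; mL=1266/949, mR=-486/949; mL+mR=60/73 → advance +1; mR−mL=-24/13 → turn -1·90°
n=1: pose=(-3,0,N); sL=120/101, sR=24/13; mL=3204/1313, mR=-1644/1313; mL+mR=120/101 → advance +1; mR−mL=-48/13 → turn -1·90°
n=2: pose=(-3,1,E); sL=3, sR=30/13; mL=99/26, mR=-21/26; mL+mR=3 → advance +1; mR−mL=-60/13 → turn -1·90°
n=3: pose=(-2,1,S); sL=24/17, sR=40/39; mL=1148/663, mR=-212/663; mL+mR=24/17 → advance +1; mR−mL=-80/39 → turn -1·90°
n=4: pose=(-2,0,W); sL=60/73, sR=12/13; mL=1266/949, mR=-486/949; mL+mR=60/73 → advance +1; mR−mL=-24/13 → turn -1·90°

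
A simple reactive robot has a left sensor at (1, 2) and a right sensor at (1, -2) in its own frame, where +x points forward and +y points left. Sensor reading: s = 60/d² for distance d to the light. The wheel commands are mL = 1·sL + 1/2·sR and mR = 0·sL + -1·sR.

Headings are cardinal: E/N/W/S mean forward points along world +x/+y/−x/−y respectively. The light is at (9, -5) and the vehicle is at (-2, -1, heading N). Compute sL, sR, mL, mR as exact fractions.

30/97 30/53 3045/5141 -30/53

left sensor world pos  = (-4, 0); dL² = 194
right sensor world pos = (0, 0); dR² = 106
sL = 60/194 = 30/97
sR = 60/106 = 30/53
mL = 1·sL + 1/2·sR = 3045/5141
mR = 0·sL + -1·sR = -30/53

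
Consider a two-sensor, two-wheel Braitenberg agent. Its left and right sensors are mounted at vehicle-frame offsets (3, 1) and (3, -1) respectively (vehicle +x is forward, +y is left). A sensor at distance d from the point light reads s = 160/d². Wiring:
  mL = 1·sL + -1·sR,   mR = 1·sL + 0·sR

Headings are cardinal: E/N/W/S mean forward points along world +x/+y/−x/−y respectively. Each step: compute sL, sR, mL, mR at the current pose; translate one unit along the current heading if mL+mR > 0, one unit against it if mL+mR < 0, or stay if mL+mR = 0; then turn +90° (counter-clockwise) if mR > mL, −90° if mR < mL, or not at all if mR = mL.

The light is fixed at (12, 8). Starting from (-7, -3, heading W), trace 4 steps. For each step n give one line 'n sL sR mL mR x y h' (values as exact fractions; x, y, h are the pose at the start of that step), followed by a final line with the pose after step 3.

n=0: pose=(-7,-3,W); sL=40/157, sR=20/73; mL=-220/11461, mR=40/157; mL+mR=2700/11461 → advance +1; mR−mL=20/73 → turn +1·90°
n=1: pose=(-8,-3,S); sL=160/557, sR=160/637; mL=12800/354809, mR=160/557; mL+mR=114720/354809 → advance +1; mR−mL=160/637 → turn +1·90°
n=2: pose=(-8,-4,E); sL=16/41, sR=80/229; mL=384/9389, mR=16/41; mL+mR=4048/9389 → advance +1; mR−mL=80/229 → turn +1·90°
n=3: pose=(-7,-4,N); sL=160/481, sR=32/81; mL=-2432/38961, mR=160/481; mL+mR=10528/38961 → advance +1; mR−mL=32/81 → turn +1·90°

0 40/157 20/73 -220/11461 40/157 -7 -3 W
1 160/557 160/637 12800/354809 160/557 -8 -3 S
2 16/41 80/229 384/9389 16/41 -8 -4 E
3 160/481 32/81 -2432/38961 160/481 -7 -4 N
final -7 -3 W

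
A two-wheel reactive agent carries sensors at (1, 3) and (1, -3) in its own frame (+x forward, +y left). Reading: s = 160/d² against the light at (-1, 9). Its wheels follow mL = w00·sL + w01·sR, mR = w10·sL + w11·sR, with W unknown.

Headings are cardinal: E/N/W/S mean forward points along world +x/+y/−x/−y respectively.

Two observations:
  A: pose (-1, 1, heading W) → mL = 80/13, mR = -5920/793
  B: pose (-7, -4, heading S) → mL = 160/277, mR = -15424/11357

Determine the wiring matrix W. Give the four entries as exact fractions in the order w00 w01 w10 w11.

obs A: pose=(-1,1,W) → sL=80/61, sR=80/13, mL=80/13, mR=-5920/793
obs B: pose=(-7,-4,S) → sL=32/41, sR=160/277, mL=160/277, mR=-15424/11357
sensor matrix S = [[80/61, 80/13], [32/41, 160/277]]; det S = -36433920/9006101
solve [mL_A; mL_B] = S·[w00; w01] and [mR_A; mR_B] = S·[w10; w11]:
  w00 = 0, w01 = 1, w10 = -1, w11 = -1

0 1 -1 -1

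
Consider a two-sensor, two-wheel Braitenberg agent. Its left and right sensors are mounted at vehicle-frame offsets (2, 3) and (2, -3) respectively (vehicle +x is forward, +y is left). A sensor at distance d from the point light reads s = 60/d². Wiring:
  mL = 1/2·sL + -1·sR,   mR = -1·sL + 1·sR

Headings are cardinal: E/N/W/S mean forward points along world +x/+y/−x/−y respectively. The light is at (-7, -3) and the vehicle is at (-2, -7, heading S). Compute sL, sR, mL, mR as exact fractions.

3/5 3/2 -6/5 9/10

left sensor world pos  = (1, -9); dL² = 100
right sensor world pos = (-5, -9); dR² = 40
sL = 60/100 = 3/5
sR = 60/40 = 3/2
mL = 1/2·sL + -1·sR = -6/5
mR = -1·sL + 1·sR = 9/10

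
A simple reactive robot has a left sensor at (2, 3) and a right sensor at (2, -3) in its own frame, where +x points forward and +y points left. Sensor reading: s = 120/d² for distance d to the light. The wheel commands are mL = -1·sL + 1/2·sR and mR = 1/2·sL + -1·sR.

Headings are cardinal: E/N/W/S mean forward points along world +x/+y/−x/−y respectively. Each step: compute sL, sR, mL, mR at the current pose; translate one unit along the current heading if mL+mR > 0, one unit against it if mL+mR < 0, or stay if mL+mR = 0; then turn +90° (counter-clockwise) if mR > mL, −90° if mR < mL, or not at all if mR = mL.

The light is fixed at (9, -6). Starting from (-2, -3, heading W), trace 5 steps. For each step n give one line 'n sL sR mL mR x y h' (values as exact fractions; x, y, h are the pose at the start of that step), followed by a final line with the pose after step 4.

0 120/169 24/41 -2892/6929 -1596/6929 -2 -3 W
1 12/5 12/17 -174/85 42/85 -1 -3 S
2 120/113 24/13 -204/1469 -1932/1469 -1 -2 E
3 30/17 3/5 -249/170 24/85 -2 -2 S
4 24/29 24/17 -60/493 -492/493 -2 -1 E
final -3 -1 S

n=0: pose=(-2,-3,W); sL=120/169, sR=24/41; mL=-2892/6929, mR=-1596/6929; mL+mR=-4488/6929 → advance -1; mR−mL=1296/6929 → turn +1·90°
n=1: pose=(-1,-3,S); sL=12/5, sR=12/17; mL=-174/85, mR=42/85; mL+mR=-132/85 → advance -1; mR−mL=216/85 → turn +1·90°
n=2: pose=(-1,-2,E); sL=120/113, sR=24/13; mL=-204/1469, mR=-1932/1469; mL+mR=-2136/1469 → advance -1; mR−mL=-1728/1469 → turn -1·90°
n=3: pose=(-2,-2,S); sL=30/17, sR=3/5; mL=-249/170, mR=24/85; mL+mR=-201/170 → advance -1; mR−mL=297/170 → turn +1·90°
n=4: pose=(-2,-1,E); sL=24/29, sR=24/17; mL=-60/493, mR=-492/493; mL+mR=-552/493 → advance -1; mR−mL=-432/493 → turn -1·90°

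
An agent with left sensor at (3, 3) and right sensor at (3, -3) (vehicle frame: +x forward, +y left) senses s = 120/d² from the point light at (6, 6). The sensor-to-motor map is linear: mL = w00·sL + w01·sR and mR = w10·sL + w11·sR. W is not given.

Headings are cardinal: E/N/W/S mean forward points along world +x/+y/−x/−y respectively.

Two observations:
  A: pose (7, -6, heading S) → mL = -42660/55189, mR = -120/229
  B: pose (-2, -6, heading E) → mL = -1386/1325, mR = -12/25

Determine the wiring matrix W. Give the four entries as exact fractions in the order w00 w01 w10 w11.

obs A: pose=(7,-6,S) → sL=120/241, sR=120/229, mL=-42660/55189, mR=-120/229
obs B: pose=(-2,-6,E) → sL=60/53, sR=12/25, mL=-1386/1325, mR=-12/25
sensor matrix S = [[120/241, 120/229], [60/53, 12/25]]; det S = -5180544/14625085
solve [mL_A; mL_B] = S·[w00; w01] and [mR_A; mR_B] = S·[w10; w11]:
  w00 = -1/2, w01 = -1, w10 = 0, w11 = -1

-1/2 -1 0 -1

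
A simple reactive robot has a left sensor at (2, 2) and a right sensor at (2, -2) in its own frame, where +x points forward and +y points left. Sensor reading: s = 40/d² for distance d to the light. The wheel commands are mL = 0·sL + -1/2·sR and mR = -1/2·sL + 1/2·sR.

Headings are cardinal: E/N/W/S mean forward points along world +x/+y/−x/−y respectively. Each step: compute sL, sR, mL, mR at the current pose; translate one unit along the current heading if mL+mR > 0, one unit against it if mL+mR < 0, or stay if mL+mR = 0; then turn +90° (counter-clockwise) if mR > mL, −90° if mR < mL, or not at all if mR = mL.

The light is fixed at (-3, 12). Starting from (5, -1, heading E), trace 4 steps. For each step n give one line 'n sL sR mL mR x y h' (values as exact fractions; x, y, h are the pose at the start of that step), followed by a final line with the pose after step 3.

n=0: pose=(5,-1,E); sL=40/221, sR=8/65; mL=-4/65, mR=-32/1105; mL+mR=-20/221 → advance -1; mR−mL=36/1105 → turn +1·90°
n=1: pose=(4,-1,N); sL=20/73, sR=20/101; mL=-10/101, mR=-280/7373; mL+mR=-10/73 → advance -1; mR−mL=450/7373 → turn +1·90°
n=2: pose=(4,-2,W); sL=40/281, sR=40/169; mL=-20/169, mR=2240/47489; mL+mR=-20/281 → advance -1; mR−mL=7860/47489 → turn +1·90°
n=3: pose=(5,-2,S); sL=10/89, sR=10/73; mL=-5/73, mR=80/6497; mL+mR=-5/89 → advance -1; mR−mL=525/6497 → turn +1·90°

0 40/221 8/65 -4/65 -32/1105 5 -1 E
1 20/73 20/101 -10/101 -280/7373 4 -1 N
2 40/281 40/169 -20/169 2240/47489 4 -2 W
3 10/89 10/73 -5/73 80/6497 5 -2 S
final 5 -1 E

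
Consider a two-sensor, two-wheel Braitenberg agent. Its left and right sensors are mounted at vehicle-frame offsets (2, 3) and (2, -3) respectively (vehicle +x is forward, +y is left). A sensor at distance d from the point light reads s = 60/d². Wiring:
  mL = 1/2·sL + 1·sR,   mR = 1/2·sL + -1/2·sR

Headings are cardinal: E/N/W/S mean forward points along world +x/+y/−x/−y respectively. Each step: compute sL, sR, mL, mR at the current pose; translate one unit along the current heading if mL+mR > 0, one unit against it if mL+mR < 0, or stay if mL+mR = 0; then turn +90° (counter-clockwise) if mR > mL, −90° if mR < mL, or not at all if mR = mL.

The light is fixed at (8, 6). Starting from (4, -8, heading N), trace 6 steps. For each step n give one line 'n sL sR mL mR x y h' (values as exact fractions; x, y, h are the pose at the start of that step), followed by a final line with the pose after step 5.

0 60/193 12/29 3186/5597 -288/5597 4 -8 N
1 15/26 3/13 27/52 9/52 4 -7 E
2 4/15 20/87 158/435 8/435 5 -7 S
3 30/157 30/73 5805/11461 -1260/11461 5 -8 W
4 60/193 12/29 3186/5597 -288/5597 4 -8 N
5 15/26 3/13 27/52 9/52 4 -7 E
final 5 -7 S

n=0: pose=(4,-8,N); sL=60/193, sR=12/29; mL=3186/5597, mR=-288/5597; mL+mR=2898/5597 → advance +1; mR−mL=-18/29 → turn -1·90°
n=1: pose=(4,-7,E); sL=15/26, sR=3/13; mL=27/52, mR=9/52; mL+mR=9/13 → advance +1; mR−mL=-9/26 → turn -1·90°
n=2: pose=(5,-7,S); sL=4/15, sR=20/87; mL=158/435, mR=8/435; mL+mR=166/435 → advance +1; mR−mL=-10/29 → turn -1·90°
n=3: pose=(5,-8,W); sL=30/157, sR=30/73; mL=5805/11461, mR=-1260/11461; mL+mR=4545/11461 → advance +1; mR−mL=-45/73 → turn -1·90°
n=4: pose=(4,-8,N); sL=60/193, sR=12/29; mL=3186/5597, mR=-288/5597; mL+mR=2898/5597 → advance +1; mR−mL=-18/29 → turn -1·90°
n=5: pose=(4,-7,E); sL=15/26, sR=3/13; mL=27/52, mR=9/52; mL+mR=9/13 → advance +1; mR−mL=-9/26 → turn -1·90°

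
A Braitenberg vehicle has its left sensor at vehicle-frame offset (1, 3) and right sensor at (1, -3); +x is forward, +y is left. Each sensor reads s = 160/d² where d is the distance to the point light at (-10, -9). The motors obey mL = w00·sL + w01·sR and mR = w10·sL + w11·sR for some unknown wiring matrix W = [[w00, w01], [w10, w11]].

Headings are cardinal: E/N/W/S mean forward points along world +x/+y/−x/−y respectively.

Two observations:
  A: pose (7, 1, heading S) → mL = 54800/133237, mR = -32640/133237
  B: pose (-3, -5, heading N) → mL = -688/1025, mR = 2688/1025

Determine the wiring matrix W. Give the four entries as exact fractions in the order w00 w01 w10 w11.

-1/2 1 1 -1

obs A: pose=(7,1,S) → sL=160/481, sR=160/277, mL=54800/133237, mR=-32640/133237
obs B: pose=(-3,-5,N) → sL=160/41, sR=32/25, mL=-688/1025, mR=2688/1025
sensor matrix S = [[160/481, 160/277], [160/41, 32/25]]; det S = -49938432/27313585
solve [mL_A; mL_B] = S·[w00; w01] and [mR_A; mR_B] = S·[w10; w11]:
  w00 = -1/2, w01 = 1, w10 = 1, w11 = -1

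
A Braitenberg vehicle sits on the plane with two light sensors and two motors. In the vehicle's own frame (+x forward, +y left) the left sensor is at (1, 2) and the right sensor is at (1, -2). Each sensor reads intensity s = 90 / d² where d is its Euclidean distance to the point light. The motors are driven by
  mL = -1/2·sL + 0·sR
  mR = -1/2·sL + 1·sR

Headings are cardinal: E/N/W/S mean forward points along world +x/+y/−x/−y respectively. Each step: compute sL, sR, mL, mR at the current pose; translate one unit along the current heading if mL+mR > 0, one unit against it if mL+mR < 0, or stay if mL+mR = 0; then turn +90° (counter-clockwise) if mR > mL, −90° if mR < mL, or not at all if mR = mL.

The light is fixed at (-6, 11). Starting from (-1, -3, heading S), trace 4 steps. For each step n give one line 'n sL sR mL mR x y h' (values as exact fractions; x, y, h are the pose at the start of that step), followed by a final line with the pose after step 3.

n=0: pose=(-1,-3,S); sL=45/137, sR=5/13; mL=-45/274, mR=785/3562; mL+mR=100/1781 → advance +1; mR−mL=5/13 → turn +1·90°
n=1: pose=(-1,-4,E); sL=18/41, sR=18/65; mL=-9/41, mR=153/2665; mL+mR=-432/2665 → advance -1; mR−mL=18/65 → turn +1·90°
n=2: pose=(-2,-4,N); sL=9/20, sR=45/116; mL=-9/40, mR=189/1160; mL+mR=-9/145 → advance -1; mR−mL=45/116 → turn +1·90°
n=3: pose=(-2,-5,W); sL=10/37, sR=18/41; mL=-5/37, mR=461/1517; mL+mR=256/1517 → advance +1; mR−mL=18/41 → turn +1·90°

0 45/137 5/13 -45/274 785/3562 -1 -3 S
1 18/41 18/65 -9/41 153/2665 -1 -4 E
2 9/20 45/116 -9/40 189/1160 -2 -4 N
3 10/37 18/41 -5/37 461/1517 -2 -5 W
final -3 -5 S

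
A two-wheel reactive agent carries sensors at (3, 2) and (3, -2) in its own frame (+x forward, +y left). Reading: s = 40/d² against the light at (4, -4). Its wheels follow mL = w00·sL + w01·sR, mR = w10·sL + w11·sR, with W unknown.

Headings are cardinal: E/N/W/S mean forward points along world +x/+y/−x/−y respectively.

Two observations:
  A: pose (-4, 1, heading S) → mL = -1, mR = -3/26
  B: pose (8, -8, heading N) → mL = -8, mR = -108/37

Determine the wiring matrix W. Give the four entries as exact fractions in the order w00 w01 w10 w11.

-1 0 -1/2 1

obs A: pose=(-4,1,S) → sL=1, sR=5/13, mL=-1, mR=-3/26
obs B: pose=(8,-8,N) → sL=8, sR=40/37, mL=-8, mR=-108/37
sensor matrix S = [[1, 5/13], [8, 40/37]]; det S = -960/481
solve [mL_A; mL_B] = S·[w00; w01] and [mR_A; mR_B] = S·[w10; w11]:
  w00 = -1, w01 = 0, w10 = -1/2, w11 = 1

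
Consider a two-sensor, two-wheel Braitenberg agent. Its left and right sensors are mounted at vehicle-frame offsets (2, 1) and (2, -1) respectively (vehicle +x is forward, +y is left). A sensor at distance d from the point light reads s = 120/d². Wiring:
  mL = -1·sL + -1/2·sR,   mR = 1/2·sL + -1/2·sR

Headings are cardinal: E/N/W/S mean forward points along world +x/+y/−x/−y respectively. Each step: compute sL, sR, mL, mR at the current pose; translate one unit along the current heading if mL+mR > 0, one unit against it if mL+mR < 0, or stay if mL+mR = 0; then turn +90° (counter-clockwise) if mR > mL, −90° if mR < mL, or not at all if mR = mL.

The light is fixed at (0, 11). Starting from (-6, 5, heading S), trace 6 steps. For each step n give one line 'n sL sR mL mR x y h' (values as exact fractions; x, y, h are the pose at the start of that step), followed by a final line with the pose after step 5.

0 120/89 120/113 -18900/10057 1440/10057 -6 5 S
1 15/4 30/13 -255/52 75/104 -6 6 E
2 120/73 8/3 -652/219 -112/219 -7 6 N
3 12/13 60/53 -1026/689 -72/689 -7 5 W
4 120/89 120/113 -18900/10057 1440/10057 -6 5 S
5 15/4 30/13 -255/52 75/104 -6 6 E
final -7 6 N

n=0: pose=(-6,5,S); sL=120/89, sR=120/113; mL=-18900/10057, mR=1440/10057; mL+mR=-17460/10057 → advance -1; mR−mL=180/89 → turn +1·90°
n=1: pose=(-6,6,E); sL=15/4, sR=30/13; mL=-255/52, mR=75/104; mL+mR=-435/104 → advance -1; mR−mL=45/8 → turn +1·90°
n=2: pose=(-7,6,N); sL=120/73, sR=8/3; mL=-652/219, mR=-112/219; mL+mR=-764/219 → advance -1; mR−mL=180/73 → turn +1·90°
n=3: pose=(-7,5,W); sL=12/13, sR=60/53; mL=-1026/689, mR=-72/689; mL+mR=-1098/689 → advance -1; mR−mL=18/13 → turn +1·90°
n=4: pose=(-6,5,S); sL=120/89, sR=120/113; mL=-18900/10057, mR=1440/10057; mL+mR=-17460/10057 → advance -1; mR−mL=180/89 → turn +1·90°
n=5: pose=(-6,6,E); sL=15/4, sR=30/13; mL=-255/52, mR=75/104; mL+mR=-435/104 → advance -1; mR−mL=45/8 → turn +1·90°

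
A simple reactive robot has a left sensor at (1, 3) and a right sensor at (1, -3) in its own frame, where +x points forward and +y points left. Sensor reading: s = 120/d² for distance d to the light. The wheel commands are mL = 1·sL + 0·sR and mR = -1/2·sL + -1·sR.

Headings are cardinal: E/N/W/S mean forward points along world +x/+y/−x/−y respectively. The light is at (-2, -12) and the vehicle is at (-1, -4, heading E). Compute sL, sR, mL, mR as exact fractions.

left sensor world pos  = (0, -1); dL² = 125
right sensor world pos = (0, -7); dR² = 29
sL = 120/125 = 24/25
sR = 120/29 = 120/29
mL = 1·sL + 0·sR = 24/25
mR = -1/2·sL + -1·sR = -3348/725

24/25 120/29 24/25 -3348/725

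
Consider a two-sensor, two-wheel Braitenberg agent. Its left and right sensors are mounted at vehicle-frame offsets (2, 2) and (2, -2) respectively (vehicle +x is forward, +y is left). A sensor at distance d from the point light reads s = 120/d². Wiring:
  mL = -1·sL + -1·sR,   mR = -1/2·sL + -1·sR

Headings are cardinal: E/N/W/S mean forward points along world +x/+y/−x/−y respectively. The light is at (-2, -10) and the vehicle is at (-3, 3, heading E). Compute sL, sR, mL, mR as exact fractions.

60/113 60/61 -10440/6893 -8610/6893

left sensor world pos  = (-1, 5); dL² = 226
right sensor world pos = (-1, 1); dR² = 122
sL = 120/226 = 60/113
sR = 120/122 = 60/61
mL = -1·sL + -1·sR = -10440/6893
mR = -1/2·sL + -1·sR = -8610/6893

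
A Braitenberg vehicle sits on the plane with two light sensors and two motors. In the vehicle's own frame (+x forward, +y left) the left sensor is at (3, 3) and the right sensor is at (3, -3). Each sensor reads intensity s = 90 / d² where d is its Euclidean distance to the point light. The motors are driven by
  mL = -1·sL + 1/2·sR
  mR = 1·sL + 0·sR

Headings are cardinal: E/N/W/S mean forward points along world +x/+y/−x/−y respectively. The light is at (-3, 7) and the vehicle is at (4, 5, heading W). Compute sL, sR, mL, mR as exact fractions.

left sensor world pos  = (1, 2); dL² = 41
right sensor world pos = (1, 8); dR² = 17
sL = 90/41 = 90/41
sR = 90/17 = 90/17
mL = -1·sL + 1/2·sR = 315/697
mR = 1·sL + 0·sR = 90/41

90/41 90/17 315/697 90/41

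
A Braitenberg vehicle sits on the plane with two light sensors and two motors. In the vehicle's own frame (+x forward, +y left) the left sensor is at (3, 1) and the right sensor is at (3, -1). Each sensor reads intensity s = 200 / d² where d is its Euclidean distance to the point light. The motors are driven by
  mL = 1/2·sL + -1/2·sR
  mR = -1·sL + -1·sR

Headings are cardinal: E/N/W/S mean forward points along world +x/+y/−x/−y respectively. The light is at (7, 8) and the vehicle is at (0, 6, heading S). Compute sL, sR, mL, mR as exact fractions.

left sensor world pos  = (1, 3); dL² = 61
right sensor world pos = (-1, 3); dR² = 89
sL = 200/61 = 200/61
sR = 200/89 = 200/89
mL = 1/2·sL + -1/2·sR = 2800/5429
mR = -1·sL + -1·sR = -30000/5429

200/61 200/89 2800/5429 -30000/5429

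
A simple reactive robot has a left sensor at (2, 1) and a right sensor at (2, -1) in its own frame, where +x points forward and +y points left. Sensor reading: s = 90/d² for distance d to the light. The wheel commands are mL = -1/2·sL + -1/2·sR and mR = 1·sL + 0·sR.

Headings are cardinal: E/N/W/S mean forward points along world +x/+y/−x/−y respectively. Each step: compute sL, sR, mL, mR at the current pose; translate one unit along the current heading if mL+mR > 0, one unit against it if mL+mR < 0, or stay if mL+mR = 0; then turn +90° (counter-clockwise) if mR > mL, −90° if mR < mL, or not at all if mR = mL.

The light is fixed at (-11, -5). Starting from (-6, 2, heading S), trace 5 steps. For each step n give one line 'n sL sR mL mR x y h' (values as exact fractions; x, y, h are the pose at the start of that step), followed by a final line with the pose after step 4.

0 90/61 90/41 -4590/2501 90/61 -6 2 S
1 9/13 45/49 -513/637 9/13 -6 3 E
2 90/109 18/25 -2106/2725 90/109 -7 3 N
3 45/34 45/52 -1935/1768 45/34 -7 4 W
4 18/13 90/53 -1062/689 18/13 -8 4 S
final -8 5 E

n=0: pose=(-6,2,S); sL=90/61, sR=90/41; mL=-4590/2501, mR=90/61; mL+mR=-900/2501 → advance -1; mR−mL=8280/2501 → turn +1·90°
n=1: pose=(-6,3,E); sL=9/13, sR=45/49; mL=-513/637, mR=9/13; mL+mR=-72/637 → advance -1; mR−mL=954/637 → turn +1·90°
n=2: pose=(-7,3,N); sL=90/109, sR=18/25; mL=-2106/2725, mR=90/109; mL+mR=144/2725 → advance +1; mR−mL=4356/2725 → turn +1·90°
n=3: pose=(-7,4,W); sL=45/34, sR=45/52; mL=-1935/1768, mR=45/34; mL+mR=405/1768 → advance +1; mR−mL=4275/1768 → turn +1·90°
n=4: pose=(-8,4,S); sL=18/13, sR=90/53; mL=-1062/689, mR=18/13; mL+mR=-108/689 → advance -1; mR−mL=2016/689 → turn +1·90°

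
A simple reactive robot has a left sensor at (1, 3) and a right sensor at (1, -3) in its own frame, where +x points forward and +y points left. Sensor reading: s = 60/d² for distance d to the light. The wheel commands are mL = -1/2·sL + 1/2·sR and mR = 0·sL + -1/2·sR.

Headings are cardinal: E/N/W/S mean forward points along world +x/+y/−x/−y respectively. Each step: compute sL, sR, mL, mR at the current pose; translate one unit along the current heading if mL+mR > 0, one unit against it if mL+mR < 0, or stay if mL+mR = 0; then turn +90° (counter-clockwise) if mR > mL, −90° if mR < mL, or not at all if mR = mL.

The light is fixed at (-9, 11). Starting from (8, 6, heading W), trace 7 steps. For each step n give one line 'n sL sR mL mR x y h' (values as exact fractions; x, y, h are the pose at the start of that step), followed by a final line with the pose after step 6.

n=0: pose=(8,6,W); sL=3/16, sR=3/13; mL=9/416, mR=-3/26; mL+mR=-3/32 → advance -1; mR−mL=-57/416 → turn -1·90°
n=1: pose=(9,6,N); sL=60/241, sR=60/457; mL=-6480/110137, mR=-30/457; mL+mR=-30/241 → advance -1; mR−mL=-750/110137 → turn -1·90°
n=2: pose=(9,5,E); sL=6/37, sR=30/221; mL=-108/8177, mR=-15/221; mL+mR=-3/37 → advance -1; mR−mL=-447/8177 → turn -1·90°
n=3: pose=(8,5,S); sL=60/449, sR=12/49; mL=1224/22001, mR=-6/49; mL+mR=-30/449 → advance -1; mR−mL=-3918/22001 → turn -1·90°
n=4: pose=(8,6,W); sL=3/16, sR=3/13; mL=9/416, mR=-3/26; mL+mR=-3/32 → advance -1; mR−mL=-57/416 → turn -1·90°
n=5: pose=(9,6,N); sL=60/241, sR=60/457; mL=-6480/110137, mR=-30/457; mL+mR=-30/241 → advance -1; mR−mL=-750/110137 → turn -1·90°
n=6: pose=(9,5,E); sL=6/37, sR=30/221; mL=-108/8177, mR=-15/221; mL+mR=-3/37 → advance -1; mR−mL=-447/8177 → turn -1·90°

0 3/16 3/13 9/416 -3/26 8 6 W
1 60/241 60/457 -6480/110137 -30/457 9 6 N
2 6/37 30/221 -108/8177 -15/221 9 5 E
3 60/449 12/49 1224/22001 -6/49 8 5 S
4 3/16 3/13 9/416 -3/26 8 6 W
5 60/241 60/457 -6480/110137 -30/457 9 6 N
6 6/37 30/221 -108/8177 -15/221 9 5 E
final 8 5 S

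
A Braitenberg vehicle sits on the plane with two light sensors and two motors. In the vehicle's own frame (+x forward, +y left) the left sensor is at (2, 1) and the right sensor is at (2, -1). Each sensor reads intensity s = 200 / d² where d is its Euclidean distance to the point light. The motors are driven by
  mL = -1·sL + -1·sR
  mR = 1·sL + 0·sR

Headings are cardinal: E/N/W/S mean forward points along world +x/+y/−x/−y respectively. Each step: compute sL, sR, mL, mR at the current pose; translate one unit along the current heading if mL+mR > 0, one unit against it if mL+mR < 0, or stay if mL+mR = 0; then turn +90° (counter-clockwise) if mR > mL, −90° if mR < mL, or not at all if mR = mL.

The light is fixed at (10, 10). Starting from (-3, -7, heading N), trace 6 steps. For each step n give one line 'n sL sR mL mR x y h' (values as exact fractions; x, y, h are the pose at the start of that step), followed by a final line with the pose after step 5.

0 200/421 200/369 -158000/155349 200/421 -3 -7 N
1 100/293 100/257 -55000/75301 100/293 -3 -8 W
2 200/521 200/569 -218000/296449 200/521 -2 -8 S
3 50/89 25/53 -4875/4717 50/89 -2 -7 E
4 200/421 200/369 -158000/155349 200/421 -3 -7 N
5 100/293 100/257 -55000/75301 100/293 -3 -8 W
final -2 -8 S

n=0: pose=(-3,-7,N); sL=200/421, sR=200/369; mL=-158000/155349, mR=200/421; mL+mR=-200/369 → advance -1; mR−mL=231800/155349 → turn +1·90°
n=1: pose=(-3,-8,W); sL=100/293, sR=100/257; mL=-55000/75301, mR=100/293; mL+mR=-100/257 → advance -1; mR−mL=80700/75301 → turn +1·90°
n=2: pose=(-2,-8,S); sL=200/521, sR=200/569; mL=-218000/296449, mR=200/521; mL+mR=-200/569 → advance -1; mR−mL=331800/296449 → turn +1·90°
n=3: pose=(-2,-7,E); sL=50/89, sR=25/53; mL=-4875/4717, mR=50/89; mL+mR=-25/53 → advance -1; mR−mL=7525/4717 → turn +1·90°
n=4: pose=(-3,-7,N); sL=200/421, sR=200/369; mL=-158000/155349, mR=200/421; mL+mR=-200/369 → advance -1; mR−mL=231800/155349 → turn +1·90°
n=5: pose=(-3,-8,W); sL=100/293, sR=100/257; mL=-55000/75301, mR=100/293; mL+mR=-100/257 → advance -1; mR−mL=80700/75301 → turn +1·90°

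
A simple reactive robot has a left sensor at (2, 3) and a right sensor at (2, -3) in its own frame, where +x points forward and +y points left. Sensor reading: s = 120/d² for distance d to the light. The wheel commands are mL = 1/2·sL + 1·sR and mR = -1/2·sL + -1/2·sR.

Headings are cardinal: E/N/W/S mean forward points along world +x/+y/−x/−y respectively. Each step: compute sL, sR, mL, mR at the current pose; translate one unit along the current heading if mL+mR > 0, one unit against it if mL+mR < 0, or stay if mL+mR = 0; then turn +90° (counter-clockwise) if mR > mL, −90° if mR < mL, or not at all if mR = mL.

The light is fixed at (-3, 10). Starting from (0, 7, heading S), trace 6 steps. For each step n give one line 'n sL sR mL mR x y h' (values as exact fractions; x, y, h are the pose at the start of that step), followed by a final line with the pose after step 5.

n=0: pose=(0,7,S); sL=120/61, sR=24/5; mL=1764/305, mR=-1032/305; mL+mR=12/5 → advance +1; mR−mL=-2796/305 → turn -1·90°
n=1: pose=(0,6,W); sL=12/5, sR=60; mL=306/5, mR=-156/5; mL+mR=30 → advance +1; mR−mL=-462/5 → turn -1·90°
n=2: pose=(-1,6,N); sL=24, sR=120/29; mL=468/29, mR=-408/29; mL+mR=60/29 → advance +1; mR−mL=-876/29 → turn -1·90°
n=3: pose=(-1,7,E); sL=15/2, sR=30/13; mL=315/52, mR=-255/52; mL+mR=15/13 → advance +1; mR−mL=-285/26 → turn -1·90°
n=4: pose=(0,7,S); sL=120/61, sR=24/5; mL=1764/305, mR=-1032/305; mL+mR=12/5 → advance +1; mR−mL=-2796/305 → turn -1·90°
n=5: pose=(0,6,W); sL=12/5, sR=60; mL=306/5, mR=-156/5; mL+mR=30 → advance +1; mR−mL=-462/5 → turn -1·90°

0 120/61 24/5 1764/305 -1032/305 0 7 S
1 12/5 60 306/5 -156/5 0 6 W
2 24 120/29 468/29 -408/29 -1 6 N
3 15/2 30/13 315/52 -255/52 -1 7 E
4 120/61 24/5 1764/305 -1032/305 0 7 S
5 12/5 60 306/5 -156/5 0 6 W
final -1 6 N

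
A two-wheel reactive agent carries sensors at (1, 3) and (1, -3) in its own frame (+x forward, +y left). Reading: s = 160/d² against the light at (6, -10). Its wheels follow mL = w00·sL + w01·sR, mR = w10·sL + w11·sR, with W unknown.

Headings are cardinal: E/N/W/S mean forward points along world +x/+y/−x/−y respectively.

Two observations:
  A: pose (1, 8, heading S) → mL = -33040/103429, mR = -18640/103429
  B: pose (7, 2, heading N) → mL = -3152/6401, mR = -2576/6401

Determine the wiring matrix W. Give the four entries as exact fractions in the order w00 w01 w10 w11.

obs A: pose=(1,8,S) → sL=160/293, sR=160/353, mL=-33040/103429, mR=-18640/103429
obs B: pose=(7,2,N) → sL=160/173, sR=32/37, mL=-3152/6401, mR=-2576/6401
sensor matrix S = [[160/293, 160/353], [160/173, 32/37]]; det S = 35143680/662049029
solve [mL_A; mL_B] = S·[w00; w01] and [mR_A; mR_B] = S·[w10; w11]:
  w00 = -1, w01 = 1/2, w10 = 1/2, w11 = -1

-1 1/2 1/2 -1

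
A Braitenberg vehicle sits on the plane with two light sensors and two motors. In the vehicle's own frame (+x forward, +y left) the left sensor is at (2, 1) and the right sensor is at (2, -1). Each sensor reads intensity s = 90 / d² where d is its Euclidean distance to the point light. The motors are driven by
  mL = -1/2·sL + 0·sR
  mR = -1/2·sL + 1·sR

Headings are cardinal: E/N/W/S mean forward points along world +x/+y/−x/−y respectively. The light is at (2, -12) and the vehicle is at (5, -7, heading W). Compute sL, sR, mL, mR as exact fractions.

90/17 90/37 -45/17 -135/629

left sensor world pos  = (3, -8); dL² = 17
right sensor world pos = (3, -6); dR² = 37
sL = 90/17 = 90/17
sR = 90/37 = 90/37
mL = -1/2·sL + 0·sR = -45/17
mR = -1/2·sL + 1·sR = -135/629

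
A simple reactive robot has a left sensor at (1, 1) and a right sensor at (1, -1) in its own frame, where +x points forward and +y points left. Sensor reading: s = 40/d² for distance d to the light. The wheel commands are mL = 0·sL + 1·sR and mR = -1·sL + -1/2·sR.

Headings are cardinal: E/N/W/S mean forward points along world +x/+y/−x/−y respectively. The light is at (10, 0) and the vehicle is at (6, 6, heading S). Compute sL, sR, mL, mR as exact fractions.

left sensor world pos  = (7, 5); dL² = 34
right sensor world pos = (5, 5); dR² = 50
sL = 40/34 = 20/17
sR = 40/50 = 4/5
mL = 0·sL + 1·sR = 4/5
mR = -1·sL + -1/2·sR = -134/85

20/17 4/5 4/5 -134/85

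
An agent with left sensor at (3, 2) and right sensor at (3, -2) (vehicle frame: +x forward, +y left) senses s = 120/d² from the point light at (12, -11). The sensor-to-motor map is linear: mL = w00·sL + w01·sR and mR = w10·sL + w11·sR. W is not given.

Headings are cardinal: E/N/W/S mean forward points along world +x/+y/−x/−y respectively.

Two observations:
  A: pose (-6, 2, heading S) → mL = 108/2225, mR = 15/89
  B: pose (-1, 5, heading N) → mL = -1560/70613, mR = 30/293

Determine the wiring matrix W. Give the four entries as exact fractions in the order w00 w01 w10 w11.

1/2 -1/2 1/2 0

obs A: pose=(-6,2,S) → sL=30/89, sR=6/25, mL=108/2225, mR=15/89
obs B: pose=(-1,5,N) → sL=60/293, sR=60/241, mL=-1560/70613, mR=30/293
sensor matrix S = [[30/89, 6/25], [60/293, 60/241]]; det S = 1092672/31422785
solve [mL_A; mL_B] = S·[w00; w01] and [mR_A; mR_B] = S·[w10; w11]:
  w00 = 1/2, w01 = -1/2, w10 = 1/2, w11 = 0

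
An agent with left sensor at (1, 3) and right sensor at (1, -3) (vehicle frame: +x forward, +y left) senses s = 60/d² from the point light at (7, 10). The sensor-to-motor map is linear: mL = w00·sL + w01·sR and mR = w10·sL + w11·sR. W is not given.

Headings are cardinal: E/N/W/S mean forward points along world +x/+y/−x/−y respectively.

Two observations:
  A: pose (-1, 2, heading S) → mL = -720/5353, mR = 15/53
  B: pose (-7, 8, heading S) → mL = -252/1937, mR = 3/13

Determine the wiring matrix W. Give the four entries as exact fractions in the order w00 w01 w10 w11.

-1/2 1/2 1/2 0

obs A: pose=(-1,2,S) → sL=30/53, sR=30/101, mL=-720/5353, mR=15/53
obs B: pose=(-7,8,S) → sL=6/13, sR=30/149, mL=-252/1937, mR=3/13
sensor matrix S = [[30/53, 30/101], [6/13, 30/149]]; det S = -239760/10368761
solve [mL_A; mL_B] = S·[w00; w01] and [mR_A; mR_B] = S·[w10; w11]:
  w00 = -1/2, w01 = 1/2, w10 = 1/2, w11 = 0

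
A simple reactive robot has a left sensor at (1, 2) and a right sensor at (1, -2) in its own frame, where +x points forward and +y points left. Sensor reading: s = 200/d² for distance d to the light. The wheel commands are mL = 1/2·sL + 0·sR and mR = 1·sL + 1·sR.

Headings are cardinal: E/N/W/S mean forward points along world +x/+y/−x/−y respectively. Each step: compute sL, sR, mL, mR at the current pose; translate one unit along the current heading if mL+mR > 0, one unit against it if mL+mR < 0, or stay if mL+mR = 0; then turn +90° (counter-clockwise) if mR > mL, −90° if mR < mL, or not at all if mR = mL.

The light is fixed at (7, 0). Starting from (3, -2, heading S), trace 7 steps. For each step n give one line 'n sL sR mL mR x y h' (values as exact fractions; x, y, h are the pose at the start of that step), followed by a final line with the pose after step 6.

0 200/13 40/9 100/13 2320/117 3 -2 S
1 20 100/17 10 440/17 3 -3 E
2 200/29 40 100/29 1360/29 4 -3 N
3 25/4 25/2 25/8 75/4 4 -2 W
4 200/13 40/9 100/13 2320/117 3 -2 S
5 20 100/17 10 440/17 3 -3 E
6 200/29 40 100/29 1360/29 4 -3 N
final 4 -2 W

n=0: pose=(3,-2,S); sL=200/13, sR=40/9; mL=100/13, mR=2320/117; mL+mR=3220/117 → advance +1; mR−mL=1420/117 → turn +1·90°
n=1: pose=(3,-3,E); sL=20, sR=100/17; mL=10, mR=440/17; mL+mR=610/17 → advance +1; mR−mL=270/17 → turn +1·90°
n=2: pose=(4,-3,N); sL=200/29, sR=40; mL=100/29, mR=1360/29; mL+mR=1460/29 → advance +1; mR−mL=1260/29 → turn +1·90°
n=3: pose=(4,-2,W); sL=25/4, sR=25/2; mL=25/8, mR=75/4; mL+mR=175/8 → advance +1; mR−mL=125/8 → turn +1·90°
n=4: pose=(3,-2,S); sL=200/13, sR=40/9; mL=100/13, mR=2320/117; mL+mR=3220/117 → advance +1; mR−mL=1420/117 → turn +1·90°
n=5: pose=(3,-3,E); sL=20, sR=100/17; mL=10, mR=440/17; mL+mR=610/17 → advance +1; mR−mL=270/17 → turn +1·90°
n=6: pose=(4,-3,N); sL=200/29, sR=40; mL=100/29, mR=1360/29; mL+mR=1460/29 → advance +1; mR−mL=1260/29 → turn +1·90°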